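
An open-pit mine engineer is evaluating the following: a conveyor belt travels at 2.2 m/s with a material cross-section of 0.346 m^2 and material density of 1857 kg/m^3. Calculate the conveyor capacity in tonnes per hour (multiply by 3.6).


5088.7742 t/h

Volumetric flow = speed * area
= 2.2 * 0.346 = 0.7612 m^3/s
Mass flow = volumetric * density
= 0.7612 * 1857 = 1413.5484 kg/s
Convert to t/h: multiply by 3.6
Capacity = 1413.5484 * 3.6
= 5088.7742 t/h


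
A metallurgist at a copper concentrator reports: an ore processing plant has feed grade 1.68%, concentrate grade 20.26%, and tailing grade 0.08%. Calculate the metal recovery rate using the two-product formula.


95.6156%

Using the two-product formula:
R = 100 * c * (f - t) / (f * (c - t))
Numerator = 100 * 20.26 * (1.68 - 0.08)
= 100 * 20.26 * 1.6
= 3241.6
Denominator = 1.68 * (20.26 - 0.08)
= 1.68 * 20.18
= 33.9024
R = 3241.6 / 33.9024
= 95.6156%


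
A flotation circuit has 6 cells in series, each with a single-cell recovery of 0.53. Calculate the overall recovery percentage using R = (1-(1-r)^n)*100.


Complement of single-cell recovery:
1 - r = 1 - 0.53 = 0.47
Raise to power n:
(1 - r)^6 = 0.47^6 = 0.01077921533
Overall recovery:
R = (1 - 0.01077921533) * 100
= 98.9221%

98.9221%


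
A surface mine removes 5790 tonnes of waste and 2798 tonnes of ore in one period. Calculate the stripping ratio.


Stripping ratio = waste tonnage / ore tonnage
= 5790 / 2798
= 2.0693

2.0693


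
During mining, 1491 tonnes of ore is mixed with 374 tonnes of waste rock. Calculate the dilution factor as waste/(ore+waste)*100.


Total material = ore + waste
= 1491 + 374 = 1865 tonnes
Dilution = waste / total * 100
= 374 / 1865 * 100
= 0.200536193 * 100
= 20.0536%

20.0536%


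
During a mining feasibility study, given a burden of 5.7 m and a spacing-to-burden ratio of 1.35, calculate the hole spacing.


Spacing = burden * ratio
= 5.7 * 1.35
= 7.695 m

7.695 m


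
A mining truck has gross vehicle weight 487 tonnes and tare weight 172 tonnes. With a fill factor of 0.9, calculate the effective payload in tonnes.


Maximum payload = gross - tare
= 487 - 172 = 315 tonnes
Effective payload = max payload * fill factor
= 315 * 0.9
= 283.5 tonnes

283.5 tonnes


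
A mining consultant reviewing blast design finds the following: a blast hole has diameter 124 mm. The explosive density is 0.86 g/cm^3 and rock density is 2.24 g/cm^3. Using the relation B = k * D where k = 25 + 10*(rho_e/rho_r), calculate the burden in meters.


3.5761 m

First, compute k:
rho_e / rho_r = 0.86 / 2.24 = 0.3839285714
k = 25 + 10 * 0.3839285714 = 28.83928571
Then, compute burden:
B = k * D / 1000 = 28.83928571 * 124 / 1000
= 3576.071429 / 1000
= 3.5761 m


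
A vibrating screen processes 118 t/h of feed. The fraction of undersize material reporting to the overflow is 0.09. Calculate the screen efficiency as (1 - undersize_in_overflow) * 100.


Screen efficiency = (1 - fraction of undersize in overflow) * 100
= (1 - 0.09) * 100
= 0.91 * 100
= 91.0%

91.0%


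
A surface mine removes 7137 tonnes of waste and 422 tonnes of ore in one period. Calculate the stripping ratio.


16.9123

Stripping ratio = waste tonnage / ore tonnage
= 7137 / 422
= 16.9123


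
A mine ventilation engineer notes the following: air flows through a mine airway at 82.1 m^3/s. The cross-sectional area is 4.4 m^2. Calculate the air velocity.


Velocity = flow rate / cross-sectional area
= 82.1 / 4.4
= 18.6591 m/s

18.6591 m/s


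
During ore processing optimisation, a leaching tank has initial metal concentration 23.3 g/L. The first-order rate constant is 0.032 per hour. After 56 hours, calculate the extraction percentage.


83.3373%

Compute the exponent:
-k * t = -0.032 * 56 = -1.792
Remaining concentration:
C = 23.3 * exp(-1.792)
= 23.3 * 0.166626583
= 3.882399384 g/L
Extracted = 23.3 - 3.882399384 = 19.41760062 g/L
Extraction % = 19.41760062 / 23.3 * 100
= 83.3373%


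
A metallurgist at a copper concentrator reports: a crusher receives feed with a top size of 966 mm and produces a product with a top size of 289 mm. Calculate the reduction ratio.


3.3426

Reduction ratio = feed size / product size
= 966 / 289
= 3.3426


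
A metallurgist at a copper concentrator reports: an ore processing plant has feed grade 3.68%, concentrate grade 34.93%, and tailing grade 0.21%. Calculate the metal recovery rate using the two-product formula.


94.8638%

Using the two-product formula:
R = 100 * c * (f - t) / (f * (c - t))
Numerator = 100 * 34.93 * (3.68 - 0.21)
= 100 * 34.93 * 3.47
= 12120.71
Denominator = 3.68 * (34.93 - 0.21)
= 3.68 * 34.72
= 127.7696
R = 12120.71 / 127.7696
= 94.8638%


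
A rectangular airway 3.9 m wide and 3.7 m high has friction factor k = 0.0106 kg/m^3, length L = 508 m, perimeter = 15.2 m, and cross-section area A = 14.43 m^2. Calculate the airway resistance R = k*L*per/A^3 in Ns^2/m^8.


0.0272 Ns^2/m^8

Compute the numerator:
k * L * per = 0.0106 * 508 * 15.2
= 81.84896
Compute the denominator:
A^3 = 14.43^3 = 3004.685307
Resistance:
R = 81.84896 / 3004.685307
= 0.0272 Ns^2/m^8


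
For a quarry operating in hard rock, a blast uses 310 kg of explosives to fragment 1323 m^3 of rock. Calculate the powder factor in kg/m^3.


Powder factor = explosive mass / rock volume
= 310 / 1323
= 0.2343 kg/m^3

0.2343 kg/m^3


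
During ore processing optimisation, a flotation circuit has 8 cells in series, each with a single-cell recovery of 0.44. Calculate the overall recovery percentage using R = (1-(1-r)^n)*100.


99.0328%

Complement of single-cell recovery:
1 - r = 1 - 0.44 = 0.56
Raise to power n:
(1 - r)^8 = 0.56^8 = 0.009671731157
Overall recovery:
R = (1 - 0.009671731157) * 100
= 99.0328%


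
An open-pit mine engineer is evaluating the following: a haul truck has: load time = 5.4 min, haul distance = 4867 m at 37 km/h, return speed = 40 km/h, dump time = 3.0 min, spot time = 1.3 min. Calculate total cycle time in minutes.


Convert haul speed to m/min: 37 * 1000/60 = 616.6666667 m/min
Haul time = 4867 / 616.6666667 = 7.892432432 min
Convert return speed to m/min: 40 * 1000/60 = 666.6666667 m/min
Return time = 4867 / 666.6666667 = 7.3005 min
Total cycle time:
= 5.4 + 7.892432432 + 3.0 + 7.3005 + 1.3
= 24.8929 min

24.8929 min


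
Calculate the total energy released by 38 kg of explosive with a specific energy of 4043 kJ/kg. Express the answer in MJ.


153.634 MJ

Energy = mass * specific_energy / 1000
= 38 * 4043 / 1000
= 153634 / 1000
= 153.634 MJ


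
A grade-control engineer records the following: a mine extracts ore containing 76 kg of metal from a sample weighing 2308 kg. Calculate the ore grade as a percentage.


Ore grade = (metal mass / ore mass) * 100
= (76 / 2308) * 100
= 0.03292894281 * 100
= 3.2929%

3.2929%


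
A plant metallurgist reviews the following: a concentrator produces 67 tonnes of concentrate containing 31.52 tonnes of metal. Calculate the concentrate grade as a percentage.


Grade = (metal in concentrate / concentrate mass) * 100
= (31.52 / 67) * 100
= 0.4704477612 * 100
= 47.0448%

47.0448%


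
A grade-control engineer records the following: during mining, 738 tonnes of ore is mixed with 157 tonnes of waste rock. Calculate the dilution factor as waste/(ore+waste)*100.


17.5419%

Total material = ore + waste
= 738 + 157 = 895 tonnes
Dilution = waste / total * 100
= 157 / 895 * 100
= 0.1754189944 * 100
= 17.5419%


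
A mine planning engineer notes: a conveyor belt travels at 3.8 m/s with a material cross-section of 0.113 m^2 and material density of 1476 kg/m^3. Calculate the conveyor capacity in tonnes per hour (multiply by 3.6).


2281.6598 t/h

Volumetric flow = speed * area
= 3.8 * 0.113 = 0.4294 m^3/s
Mass flow = volumetric * density
= 0.4294 * 1476 = 633.7944 kg/s
Convert to t/h: multiply by 3.6
Capacity = 633.7944 * 3.6
= 2281.6598 t/h


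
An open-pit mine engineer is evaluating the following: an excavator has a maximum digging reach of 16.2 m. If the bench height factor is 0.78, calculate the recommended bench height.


Bench height = reach * factor
= 16.2 * 0.78
= 12.636 m

12.636 m


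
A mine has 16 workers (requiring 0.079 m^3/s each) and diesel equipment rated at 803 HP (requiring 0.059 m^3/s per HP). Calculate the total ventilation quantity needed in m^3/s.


48.641 m^3/s

Airflow for workers:
Q_people = 16 * 0.079 = 1.264 m^3/s
Airflow for diesel equipment:
Q_diesel = 803 * 0.059 = 47.377 m^3/s
Total ventilation:
Q_total = 1.264 + 47.377
= 48.641 m^3/s


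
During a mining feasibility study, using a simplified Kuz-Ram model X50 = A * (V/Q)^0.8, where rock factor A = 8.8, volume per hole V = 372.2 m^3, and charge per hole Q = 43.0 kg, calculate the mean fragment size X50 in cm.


49.4685 cm

Compute V/Q:
V/Q = 372.2 / 43.0 = 8.655813953
Raise to the power 0.8:
(V/Q)^0.8 = 8.655813953^0.8 = 5.621423833
Multiply by A:
X50 = 8.8 * 5.621423833
= 49.4685 cm


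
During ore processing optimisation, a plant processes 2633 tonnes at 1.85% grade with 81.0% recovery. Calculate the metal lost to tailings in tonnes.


9.255 tonnes

Total metal in feed:
= 2633 * 1.85 / 100 = 48.7105 tonnes
Metal recovered:
= 48.7105 * 81.0 / 100 = 39.455505 tonnes
Metal lost to tailings:
= 48.7105 - 39.455505
= 9.255 tonnes


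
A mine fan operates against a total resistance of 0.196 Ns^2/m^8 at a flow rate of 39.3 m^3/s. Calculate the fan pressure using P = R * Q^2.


302.72 Pa

Compute Q^2:
Q^2 = 39.3^2 = 1544.49
Compute pressure:
P = R * Q^2 = 0.196 * 1544.49
= 302.72 Pa


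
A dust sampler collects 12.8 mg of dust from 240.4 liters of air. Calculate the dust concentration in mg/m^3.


Convert liters to m^3: 1 m^3 = 1000 L
Concentration = mass / volume * 1000
= 12.8 / 240.4 * 1000
= 0.05324459235 * 1000
= 53.2446 mg/m^3

53.2446 mg/m^3


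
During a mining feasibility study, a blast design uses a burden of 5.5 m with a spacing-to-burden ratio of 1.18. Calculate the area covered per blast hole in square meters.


First, find the spacing:
Spacing = burden * ratio = 5.5 * 1.18
= 6.49 m
Then, calculate the area:
Area = burden * spacing = 5.5 * 6.49
= 35.695 m^2

35.695 m^2


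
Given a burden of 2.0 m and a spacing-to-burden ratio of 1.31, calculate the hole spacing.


Spacing = burden * ratio
= 2.0 * 1.31
= 2.62 m

2.62 m


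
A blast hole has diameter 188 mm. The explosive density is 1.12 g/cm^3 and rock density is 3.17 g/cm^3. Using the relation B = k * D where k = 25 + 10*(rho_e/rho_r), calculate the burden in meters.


First, compute k:
rho_e / rho_r = 1.12 / 3.17 = 0.3533123028
k = 25 + 10 * 0.3533123028 = 28.53312303
Then, compute burden:
B = k * D / 1000 = 28.53312303 * 188 / 1000
= 5364.227129 / 1000
= 5.3642 m

5.3642 m


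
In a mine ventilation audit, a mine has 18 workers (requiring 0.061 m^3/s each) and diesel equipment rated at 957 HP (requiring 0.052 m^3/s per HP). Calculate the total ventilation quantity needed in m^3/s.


Airflow for workers:
Q_people = 18 * 0.061 = 1.098 m^3/s
Airflow for diesel equipment:
Q_diesel = 957 * 0.052 = 49.764 m^3/s
Total ventilation:
Q_total = 1.098 + 49.764
= 50.862 m^3/s

50.862 m^3/s


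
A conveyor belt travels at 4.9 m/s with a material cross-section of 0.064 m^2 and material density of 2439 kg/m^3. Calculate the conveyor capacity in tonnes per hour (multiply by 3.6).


Volumetric flow = speed * area
= 4.9 * 0.064 = 0.3136 m^3/s
Mass flow = volumetric * density
= 0.3136 * 2439 = 764.8704 kg/s
Convert to t/h: multiply by 3.6
Capacity = 764.8704 * 3.6
= 2753.5334 t/h

2753.5334 t/h


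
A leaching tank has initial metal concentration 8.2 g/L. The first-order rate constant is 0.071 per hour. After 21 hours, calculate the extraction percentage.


77.4853%

Compute the exponent:
-k * t = -0.071 * 21 = -1.491
Remaining concentration:
C = 8.2 * exp(-1.491)
= 8.2 * 0.2251473955
= 1.846208643 g/L
Extracted = 8.2 - 1.846208643 = 6.353791357 g/L
Extraction % = 6.353791357 / 8.2 * 100
= 77.4853%


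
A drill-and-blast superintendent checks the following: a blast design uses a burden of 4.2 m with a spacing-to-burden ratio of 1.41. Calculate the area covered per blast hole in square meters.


First, find the spacing:
Spacing = burden * ratio = 4.2 * 1.41
= 5.922 m
Then, calculate the area:
Area = burden * spacing = 4.2 * 5.922
= 24.8724 m^2

24.8724 m^2


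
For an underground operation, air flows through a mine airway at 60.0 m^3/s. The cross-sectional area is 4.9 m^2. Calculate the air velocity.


12.2449 m/s

Velocity = flow rate / cross-sectional area
= 60.0 / 4.9
= 12.2449 m/s


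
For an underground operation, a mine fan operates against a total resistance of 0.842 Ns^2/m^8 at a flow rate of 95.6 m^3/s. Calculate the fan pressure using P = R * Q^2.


7695.3411 Pa

Compute Q^2:
Q^2 = 95.6^2 = 9139.36
Compute pressure:
P = R * Q^2 = 0.842 * 9139.36
= 7695.3411 Pa


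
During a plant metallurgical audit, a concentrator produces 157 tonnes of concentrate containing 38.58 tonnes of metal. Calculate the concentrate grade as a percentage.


24.5732%

Grade = (metal in concentrate / concentrate mass) * 100
= (38.58 / 157) * 100
= 0.2457324841 * 100
= 24.5732%


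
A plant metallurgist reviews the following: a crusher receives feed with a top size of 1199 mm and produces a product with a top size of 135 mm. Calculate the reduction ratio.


Reduction ratio = feed size / product size
= 1199 / 135
= 8.8815

8.8815


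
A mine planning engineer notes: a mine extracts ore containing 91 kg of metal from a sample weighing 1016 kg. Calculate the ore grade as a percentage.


8.9567%

Ore grade = (metal mass / ore mass) * 100
= (91 / 1016) * 100
= 0.08956692913 * 100
= 8.9567%


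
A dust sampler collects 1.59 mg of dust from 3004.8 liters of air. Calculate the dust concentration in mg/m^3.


0.5292 mg/m^3

Convert liters to m^3: 1 m^3 = 1000 L
Concentration = mass / volume * 1000
= 1.59 / 3004.8 * 1000
= 0.0005291533546 * 1000
= 0.5292 mg/m^3


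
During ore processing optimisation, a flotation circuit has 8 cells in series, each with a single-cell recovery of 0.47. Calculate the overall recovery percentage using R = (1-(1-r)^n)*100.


99.3774%

Complement of single-cell recovery:
1 - r = 1 - 0.47 = 0.53
Raise to power n:
(1 - r)^8 = 0.53^8 = 0.006225969041
Overall recovery:
R = (1 - 0.006225969041) * 100
= 99.3774%


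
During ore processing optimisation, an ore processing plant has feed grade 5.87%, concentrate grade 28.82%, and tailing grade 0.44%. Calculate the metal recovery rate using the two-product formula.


93.9384%

Using the two-product formula:
R = 100 * c * (f - t) / (f * (c - t))
Numerator = 100 * 28.82 * (5.87 - 0.44)
= 100 * 28.82 * 5.43
= 15649.26
Denominator = 5.87 * (28.82 - 0.44)
= 5.87 * 28.38
= 166.5906
R = 15649.26 / 166.5906
= 93.9384%


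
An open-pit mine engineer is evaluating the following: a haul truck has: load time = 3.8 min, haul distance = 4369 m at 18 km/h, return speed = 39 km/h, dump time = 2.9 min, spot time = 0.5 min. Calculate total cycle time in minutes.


28.4849 min

Convert haul speed to m/min: 18 * 1000/60 = 300 m/min
Haul time = 4369 / 300 = 14.56333333 min
Convert return speed to m/min: 39 * 1000/60 = 650 m/min
Return time = 4369 / 650 = 6.721538462 min
Total cycle time:
= 3.8 + 14.56333333 + 2.9 + 6.721538462 + 0.5
= 28.4849 min


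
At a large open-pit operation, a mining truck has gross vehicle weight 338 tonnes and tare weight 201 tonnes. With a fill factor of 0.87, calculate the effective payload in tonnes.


119.19 tonnes

Maximum payload = gross - tare
= 338 - 201 = 137 tonnes
Effective payload = max payload * fill factor
= 137 * 0.87
= 119.19 tonnes


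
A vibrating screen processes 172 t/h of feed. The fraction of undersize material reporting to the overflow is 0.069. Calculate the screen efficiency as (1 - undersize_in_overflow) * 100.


93.1%

Screen efficiency = (1 - fraction of undersize in overflow) * 100
= (1 - 0.069) * 100
= 0.931 * 100
= 93.1%


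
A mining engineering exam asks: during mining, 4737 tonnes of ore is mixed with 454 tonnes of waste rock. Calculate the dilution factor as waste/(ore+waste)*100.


Total material = ore + waste
= 4737 + 454 = 5191 tonnes
Dilution = waste / total * 100
= 454 / 5191 * 100
= 0.08745906376 * 100
= 8.7459%

8.7459%


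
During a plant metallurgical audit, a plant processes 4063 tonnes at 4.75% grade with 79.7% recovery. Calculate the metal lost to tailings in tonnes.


39.1775 tonnes

Total metal in feed:
= 4063 * 4.75 / 100 = 192.9925 tonnes
Metal recovered:
= 192.9925 * 79.7 / 100 = 153.8150225 tonnes
Metal lost to tailings:
= 192.9925 - 153.8150225
= 39.1775 tonnes


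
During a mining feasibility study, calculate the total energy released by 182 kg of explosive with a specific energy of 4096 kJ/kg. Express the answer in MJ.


745.472 MJ

Energy = mass * specific_energy / 1000
= 182 * 4096 / 1000
= 745472 / 1000
= 745.472 MJ


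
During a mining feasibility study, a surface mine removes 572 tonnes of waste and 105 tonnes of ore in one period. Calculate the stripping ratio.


5.4476

Stripping ratio = waste tonnage / ore tonnage
= 572 / 105
= 5.4476


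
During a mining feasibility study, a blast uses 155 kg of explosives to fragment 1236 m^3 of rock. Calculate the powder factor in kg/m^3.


Powder factor = explosive mass / rock volume
= 155 / 1236
= 0.1254 kg/m^3

0.1254 kg/m^3


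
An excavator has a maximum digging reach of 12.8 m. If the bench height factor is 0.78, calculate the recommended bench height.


9.984 m

Bench height = reach * factor
= 12.8 * 0.78
= 9.984 m


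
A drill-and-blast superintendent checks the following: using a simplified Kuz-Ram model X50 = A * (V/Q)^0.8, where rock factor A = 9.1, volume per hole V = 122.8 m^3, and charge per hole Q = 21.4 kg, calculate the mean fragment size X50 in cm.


36.8188 cm

Compute V/Q:
V/Q = 122.8 / 21.4 = 5.738317757
Raise to the power 0.8:
(V/Q)^0.8 = 5.738317757^0.8 = 4.046016735
Multiply by A:
X50 = 9.1 * 4.046016735
= 36.8188 cm


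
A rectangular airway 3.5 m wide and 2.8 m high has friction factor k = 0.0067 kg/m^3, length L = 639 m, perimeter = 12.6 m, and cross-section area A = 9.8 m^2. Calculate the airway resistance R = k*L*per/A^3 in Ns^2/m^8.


Compute the numerator:
k * L * per = 0.0067 * 639 * 12.6
= 53.94438
Compute the denominator:
A^3 = 9.8^3 = 941.192
Resistance:
R = 53.94438 / 941.192
= 0.0573 Ns^2/m^8

0.0573 Ns^2/m^8


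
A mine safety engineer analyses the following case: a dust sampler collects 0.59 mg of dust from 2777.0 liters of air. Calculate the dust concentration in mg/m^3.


0.2125 mg/m^3

Convert liters to m^3: 1 m^3 = 1000 L
Concentration = mass / volume * 1000
= 0.59 / 2777.0 * 1000
= 0.0002124594887 * 1000
= 0.2125 mg/m^3


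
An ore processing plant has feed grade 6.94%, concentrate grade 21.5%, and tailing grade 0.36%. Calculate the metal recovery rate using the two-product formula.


Using the two-product formula:
R = 100 * c * (f - t) / (f * (c - t))
Numerator = 100 * 21.5 * (6.94 - 0.36)
= 100 * 21.5 * 6.58
= 14147.0
Denominator = 6.94 * (21.5 - 0.36)
= 6.94 * 21.14
= 146.7116
R = 14147.0 / 146.7116
= 96.4273%

96.4273%


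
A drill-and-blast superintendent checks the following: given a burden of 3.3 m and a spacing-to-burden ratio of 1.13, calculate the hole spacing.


Spacing = burden * ratio
= 3.3 * 1.13
= 3.729 m

3.729 m


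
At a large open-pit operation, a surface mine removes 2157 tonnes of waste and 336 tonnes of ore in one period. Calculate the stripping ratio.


6.4196

Stripping ratio = waste tonnage / ore tonnage
= 2157 / 336
= 6.4196


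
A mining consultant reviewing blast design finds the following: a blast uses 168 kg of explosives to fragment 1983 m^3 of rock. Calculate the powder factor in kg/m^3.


0.0847 kg/m^3

Powder factor = explosive mass / rock volume
= 168 / 1983
= 0.0847 kg/m^3


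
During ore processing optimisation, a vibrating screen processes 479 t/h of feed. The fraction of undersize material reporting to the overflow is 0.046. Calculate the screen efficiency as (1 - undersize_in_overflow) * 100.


Screen efficiency = (1 - fraction of undersize in overflow) * 100
= (1 - 0.046) * 100
= 0.954 * 100
= 95.4%

95.4%


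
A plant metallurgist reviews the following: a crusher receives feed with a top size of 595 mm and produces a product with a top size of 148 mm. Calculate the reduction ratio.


4.0203

Reduction ratio = feed size / product size
= 595 / 148
= 4.0203


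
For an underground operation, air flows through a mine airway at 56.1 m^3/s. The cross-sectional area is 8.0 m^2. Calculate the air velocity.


Velocity = flow rate / cross-sectional area
= 56.1 / 8.0
= 7.0125 m/s

7.0125 m/s


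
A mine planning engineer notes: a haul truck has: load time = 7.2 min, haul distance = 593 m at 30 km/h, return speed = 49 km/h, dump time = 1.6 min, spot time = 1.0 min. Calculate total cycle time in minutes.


11.7121 min

Convert haul speed to m/min: 30 * 1000/60 = 500 m/min
Haul time = 593 / 500 = 1.186 min
Convert return speed to m/min: 49 * 1000/60 = 816.6666667 m/min
Return time = 593 / 816.6666667 = 0.726122449 min
Total cycle time:
= 7.2 + 1.186 + 1.6 + 0.726122449 + 1.0
= 11.7121 min


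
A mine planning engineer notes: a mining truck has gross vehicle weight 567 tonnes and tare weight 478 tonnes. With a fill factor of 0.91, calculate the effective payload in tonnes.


Maximum payload = gross - tare
= 567 - 478 = 89 tonnes
Effective payload = max payload * fill factor
= 89 * 0.91
= 80.99 tonnes

80.99 tonnes


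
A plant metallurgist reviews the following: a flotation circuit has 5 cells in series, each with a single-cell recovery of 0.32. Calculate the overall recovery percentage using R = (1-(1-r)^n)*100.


85.4607%

Complement of single-cell recovery:
1 - r = 1 - 0.32 = 0.68
Raise to power n:
(1 - r)^5 = 0.68^5 = 0.1453933568
Overall recovery:
R = (1 - 0.1453933568) * 100
= 85.4607%


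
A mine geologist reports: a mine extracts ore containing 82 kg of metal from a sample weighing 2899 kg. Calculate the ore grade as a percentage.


2.8286%

Ore grade = (metal mass / ore mass) * 100
= (82 / 2899) * 100
= 0.02828561573 * 100
= 2.8286%


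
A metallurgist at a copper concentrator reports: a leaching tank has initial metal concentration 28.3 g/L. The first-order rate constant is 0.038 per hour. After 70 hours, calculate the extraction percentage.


Compute the exponent:
-k * t = -0.038 * 70 = -2.66
Remaining concentration:
C = 28.3 * exp(-2.66)
= 28.3 * 0.06994822174
= 1.979534675 g/L
Extracted = 28.3 - 1.979534675 = 26.32046532 g/L
Extraction % = 26.32046532 / 28.3 * 100
= 93.0052%

93.0052%


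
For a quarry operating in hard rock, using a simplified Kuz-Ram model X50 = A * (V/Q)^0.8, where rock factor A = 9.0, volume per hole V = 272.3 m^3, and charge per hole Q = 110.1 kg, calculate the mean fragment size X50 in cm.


Compute V/Q:
V/Q = 272.3 / 110.1 = 2.473206176
Raise to the power 0.8:
(V/Q)^0.8 = 2.473206176^0.8 = 2.063517983
Multiply by A:
X50 = 9.0 * 2.063517983
= 18.5717 cm

18.5717 cm


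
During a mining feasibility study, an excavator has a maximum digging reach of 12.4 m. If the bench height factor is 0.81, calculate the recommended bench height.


10.044 m

Bench height = reach * factor
= 12.4 * 0.81
= 10.044 m


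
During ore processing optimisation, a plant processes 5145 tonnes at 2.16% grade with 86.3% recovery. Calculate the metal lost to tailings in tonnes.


15.2251 tonnes

Total metal in feed:
= 5145 * 2.16 / 100 = 111.132 tonnes
Metal recovered:
= 111.132 * 86.3 / 100 = 95.906916 tonnes
Metal lost to tailings:
= 111.132 - 95.906916
= 15.2251 tonnes


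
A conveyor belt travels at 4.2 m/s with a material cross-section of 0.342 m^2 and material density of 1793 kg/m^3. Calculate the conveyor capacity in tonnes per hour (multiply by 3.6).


Volumetric flow = speed * area
= 4.2 * 0.342 = 1.4364 m^3/s
Mass flow = volumetric * density
= 1.4364 * 1793 = 2575.4652 kg/s
Convert to t/h: multiply by 3.6
Capacity = 2575.4652 * 3.6
= 9271.6747 t/h

9271.6747 t/h


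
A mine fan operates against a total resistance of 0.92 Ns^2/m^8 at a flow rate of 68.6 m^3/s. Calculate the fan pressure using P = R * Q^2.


4329.4832 Pa

Compute Q^2:
Q^2 = 68.6^2 = 4705.96
Compute pressure:
P = R * Q^2 = 0.92 * 4705.96
= 4329.4832 Pa


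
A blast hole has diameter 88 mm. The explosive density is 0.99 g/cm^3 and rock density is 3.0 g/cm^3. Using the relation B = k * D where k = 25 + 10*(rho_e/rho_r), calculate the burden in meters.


2.4904 m

First, compute k:
rho_e / rho_r = 0.99 / 3.0 = 0.33
k = 25 + 10 * 0.33 = 28.3
Then, compute burden:
B = k * D / 1000 = 28.3 * 88 / 1000
= 2490.4 / 1000
= 2.4904 m


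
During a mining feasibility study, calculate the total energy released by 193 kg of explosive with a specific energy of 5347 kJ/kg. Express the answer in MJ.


1031.971 MJ

Energy = mass * specific_energy / 1000
= 193 * 5347 / 1000
= 1031971 / 1000
= 1031.971 MJ


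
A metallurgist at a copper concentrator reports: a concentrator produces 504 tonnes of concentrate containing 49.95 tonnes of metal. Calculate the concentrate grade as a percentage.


Grade = (metal in concentrate / concentrate mass) * 100
= (49.95 / 504) * 100
= 0.09910714286 * 100
= 9.9107%

9.9107%


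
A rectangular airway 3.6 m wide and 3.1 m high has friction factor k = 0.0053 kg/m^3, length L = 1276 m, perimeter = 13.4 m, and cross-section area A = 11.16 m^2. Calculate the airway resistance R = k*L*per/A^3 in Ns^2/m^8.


0.0652 Ns^2/m^8

Compute the numerator:
k * L * per = 0.0053 * 1276 * 13.4
= 90.62152
Compute the denominator:
A^3 = 11.16^3 = 1389.928896
Resistance:
R = 90.62152 / 1389.928896
= 0.0652 Ns^2/m^8


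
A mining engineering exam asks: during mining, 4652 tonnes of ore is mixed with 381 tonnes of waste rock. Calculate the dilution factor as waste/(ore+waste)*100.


Total material = ore + waste
= 4652 + 381 = 5033 tonnes
Dilution = waste / total * 100
= 381 / 5033 * 100
= 0.07570037751 * 100
= 7.57%

7.57%


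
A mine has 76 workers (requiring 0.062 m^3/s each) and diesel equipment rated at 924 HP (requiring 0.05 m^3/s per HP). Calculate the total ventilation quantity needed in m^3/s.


50.912 m^3/s

Airflow for workers:
Q_people = 76 * 0.062 = 4.712 m^3/s
Airflow for diesel equipment:
Q_diesel = 924 * 0.05 = 46.2 m^3/s
Total ventilation:
Q_total = 4.712 + 46.2
= 50.912 m^3/s


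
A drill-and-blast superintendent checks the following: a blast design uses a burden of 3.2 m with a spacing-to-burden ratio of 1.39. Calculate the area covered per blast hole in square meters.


14.2336 m^2

First, find the spacing:
Spacing = burden * ratio = 3.2 * 1.39
= 4.448 m
Then, calculate the area:
Area = burden * spacing = 3.2 * 4.448
= 14.2336 m^2


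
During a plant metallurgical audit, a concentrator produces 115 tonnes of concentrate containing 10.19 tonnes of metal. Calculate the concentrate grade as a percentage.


Grade = (metal in concentrate / concentrate mass) * 100
= (10.19 / 115) * 100
= 0.08860869565 * 100
= 8.8609%

8.8609%


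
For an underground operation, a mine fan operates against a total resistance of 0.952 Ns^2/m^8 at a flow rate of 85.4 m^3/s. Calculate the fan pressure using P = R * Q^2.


6943.0883 Pa

Compute Q^2:
Q^2 = 85.4^2 = 7293.16
Compute pressure:
P = R * Q^2 = 0.952 * 7293.16
= 6943.0883 Pa


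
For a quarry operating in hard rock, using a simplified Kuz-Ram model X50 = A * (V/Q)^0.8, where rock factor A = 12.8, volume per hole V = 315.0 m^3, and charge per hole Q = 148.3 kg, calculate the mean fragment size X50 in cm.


23.3854 cm

Compute V/Q:
V/Q = 315.0 / 148.3 = 2.124072825
Raise to the power 0.8:
(V/Q)^0.8 = 2.124072825^0.8 = 1.826987274
Multiply by A:
X50 = 12.8 * 1.826987274
= 23.3854 cm


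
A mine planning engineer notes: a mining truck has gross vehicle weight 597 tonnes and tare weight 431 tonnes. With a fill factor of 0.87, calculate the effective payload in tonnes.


Maximum payload = gross - tare
= 597 - 431 = 166 tonnes
Effective payload = max payload * fill factor
= 166 * 0.87
= 144.42 tonnes

144.42 tonnes


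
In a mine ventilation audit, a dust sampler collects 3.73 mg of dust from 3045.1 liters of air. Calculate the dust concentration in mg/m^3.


1.2249 mg/m^3

Convert liters to m^3: 1 m^3 = 1000 L
Concentration = mass / volume * 1000
= 3.73 / 3045.1 * 1000
= 0.001224918722 * 1000
= 1.2249 mg/m^3


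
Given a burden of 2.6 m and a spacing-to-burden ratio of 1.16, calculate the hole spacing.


Spacing = burden * ratio
= 2.6 * 1.16
= 3.016 m

3.016 m


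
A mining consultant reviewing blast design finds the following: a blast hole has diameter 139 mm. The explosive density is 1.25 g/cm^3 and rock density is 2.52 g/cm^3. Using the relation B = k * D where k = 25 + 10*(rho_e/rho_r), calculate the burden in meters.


First, compute k:
rho_e / rho_r = 1.25 / 2.52 = 0.496031746
k = 25 + 10 * 0.496031746 = 29.96031746
Then, compute burden:
B = k * D / 1000 = 29.96031746 * 139 / 1000
= 4164.484127 / 1000
= 4.1645 m

4.1645 m


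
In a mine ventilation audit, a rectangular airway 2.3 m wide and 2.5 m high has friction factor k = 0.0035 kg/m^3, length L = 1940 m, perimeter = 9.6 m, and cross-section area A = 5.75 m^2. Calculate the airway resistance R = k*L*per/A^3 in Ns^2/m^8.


Compute the numerator:
k * L * per = 0.0035 * 1940 * 9.6
= 65.184
Compute the denominator:
A^3 = 5.75^3 = 190.109375
Resistance:
R = 65.184 / 190.109375
= 0.3429 Ns^2/m^8

0.3429 Ns^2/m^8


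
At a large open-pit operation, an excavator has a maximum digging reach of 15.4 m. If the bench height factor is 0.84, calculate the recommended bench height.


Bench height = reach * factor
= 15.4 * 0.84
= 12.936 m

12.936 m


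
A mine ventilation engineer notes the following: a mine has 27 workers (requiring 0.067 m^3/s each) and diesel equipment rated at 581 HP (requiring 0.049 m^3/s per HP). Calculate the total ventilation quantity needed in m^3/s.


30.278 m^3/s

Airflow for workers:
Q_people = 27 * 0.067 = 1.809 m^3/s
Airflow for diesel equipment:
Q_diesel = 581 * 0.049 = 28.469 m^3/s
Total ventilation:
Q_total = 1.809 + 28.469
= 30.278 m^3/s


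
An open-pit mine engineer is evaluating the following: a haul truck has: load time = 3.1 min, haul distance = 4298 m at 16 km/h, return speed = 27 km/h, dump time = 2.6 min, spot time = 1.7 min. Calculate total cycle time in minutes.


Convert haul speed to m/min: 16 * 1000/60 = 266.6666667 m/min
Haul time = 4298 / 266.6666667 = 16.1175 min
Convert return speed to m/min: 27 * 1000/60 = 450 m/min
Return time = 4298 / 450 = 9.551111111 min
Total cycle time:
= 3.1 + 16.1175 + 2.6 + 9.551111111 + 1.7
= 33.0686 min

33.0686 min


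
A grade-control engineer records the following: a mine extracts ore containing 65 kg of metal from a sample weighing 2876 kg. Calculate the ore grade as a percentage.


Ore grade = (metal mass / ore mass) * 100
= (65 / 2876) * 100
= 0.02260083449 * 100
= 2.2601%

2.2601%


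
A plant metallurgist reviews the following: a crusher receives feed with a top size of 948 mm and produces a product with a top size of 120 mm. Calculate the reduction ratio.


Reduction ratio = feed size / product size
= 948 / 120
= 7.9

7.9


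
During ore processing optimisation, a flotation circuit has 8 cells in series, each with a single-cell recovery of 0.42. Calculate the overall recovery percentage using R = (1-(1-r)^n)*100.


Complement of single-cell recovery:
1 - r = 1 - 0.42 = 0.58
Raise to power n:
(1 - r)^8 = 0.58^8 = 0.01280630817
Overall recovery:
R = (1 - 0.01280630817) * 100
= 98.7194%

98.7194%


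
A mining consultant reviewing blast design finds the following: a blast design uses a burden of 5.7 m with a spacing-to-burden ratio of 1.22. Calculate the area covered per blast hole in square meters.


39.6378 m^2

First, find the spacing:
Spacing = burden * ratio = 5.7 * 1.22
= 6.954 m
Then, calculate the area:
Area = burden * spacing = 5.7 * 6.954
= 39.6378 m^2


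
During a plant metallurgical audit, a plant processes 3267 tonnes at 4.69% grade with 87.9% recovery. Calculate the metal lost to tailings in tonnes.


18.5399 tonnes

Total metal in feed:
= 3267 * 4.69 / 100 = 153.2223 tonnes
Metal recovered:
= 153.2223 * 87.9 / 100 = 134.6824017 tonnes
Metal lost to tailings:
= 153.2223 - 134.6824017
= 18.5399 tonnes


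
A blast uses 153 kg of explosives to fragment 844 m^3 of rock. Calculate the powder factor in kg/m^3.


Powder factor = explosive mass / rock volume
= 153 / 844
= 0.1813 kg/m^3

0.1813 kg/m^3


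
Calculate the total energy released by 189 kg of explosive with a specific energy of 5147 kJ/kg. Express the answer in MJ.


972.783 MJ

Energy = mass * specific_energy / 1000
= 189 * 5147 / 1000
= 972783 / 1000
= 972.783 MJ


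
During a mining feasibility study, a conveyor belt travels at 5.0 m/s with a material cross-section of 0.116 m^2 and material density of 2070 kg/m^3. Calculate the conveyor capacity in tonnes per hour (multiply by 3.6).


4322.16 t/h

Volumetric flow = speed * area
= 5.0 * 0.116 = 0.58 m^3/s
Mass flow = volumetric * density
= 0.58 * 2070 = 1200.6 kg/s
Convert to t/h: multiply by 3.6
Capacity = 1200.6 * 3.6
= 4322.16 t/h


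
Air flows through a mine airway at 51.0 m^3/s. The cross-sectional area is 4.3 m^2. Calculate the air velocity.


11.8605 m/s

Velocity = flow rate / cross-sectional area
= 51.0 / 4.3
= 11.8605 m/s


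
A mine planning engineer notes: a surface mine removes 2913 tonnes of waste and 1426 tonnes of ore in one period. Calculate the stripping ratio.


Stripping ratio = waste tonnage / ore tonnage
= 2913 / 1426
= 2.0428

2.0428


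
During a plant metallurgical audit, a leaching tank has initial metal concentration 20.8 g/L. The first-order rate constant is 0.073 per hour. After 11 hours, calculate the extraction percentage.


55.2017%

Compute the exponent:
-k * t = -0.073 * 11 = -0.803
Remaining concentration:
C = 20.8 * exp(-0.803)
= 20.8 * 0.4479829972
= 9.318046341 g/L
Extracted = 20.8 - 9.318046341 = 11.48195366 g/L
Extraction % = 11.48195366 / 20.8 * 100
= 55.2017%


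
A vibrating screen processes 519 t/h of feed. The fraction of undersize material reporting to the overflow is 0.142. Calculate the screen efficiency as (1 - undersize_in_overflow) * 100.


85.8%

Screen efficiency = (1 - fraction of undersize in overflow) * 100
= (1 - 0.142) * 100
= 0.858 * 100
= 85.8%


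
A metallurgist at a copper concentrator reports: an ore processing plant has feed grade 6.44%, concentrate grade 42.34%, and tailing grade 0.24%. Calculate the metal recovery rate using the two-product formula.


96.8221%

Using the two-product formula:
R = 100 * c * (f - t) / (f * (c - t))
Numerator = 100 * 42.34 * (6.44 - 0.24)
= 100 * 42.34 * 6.2
= 26250.8
Denominator = 6.44 * (42.34 - 0.24)
= 6.44 * 42.1
= 271.124
R = 26250.8 / 271.124
= 96.8221%


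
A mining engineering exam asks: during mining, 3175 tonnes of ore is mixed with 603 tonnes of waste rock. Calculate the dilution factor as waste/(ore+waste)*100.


15.9608%

Total material = ore + waste
= 3175 + 603 = 3778 tonnes
Dilution = waste / total * 100
= 603 / 3778 * 100
= 0.1596082583 * 100
= 15.9608%


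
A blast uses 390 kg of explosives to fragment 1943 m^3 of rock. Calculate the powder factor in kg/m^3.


0.2007 kg/m^3

Powder factor = explosive mass / rock volume
= 390 / 1943
= 0.2007 kg/m^3


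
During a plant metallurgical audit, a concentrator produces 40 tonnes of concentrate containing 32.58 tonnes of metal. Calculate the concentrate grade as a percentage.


Grade = (metal in concentrate / concentrate mass) * 100
= (32.58 / 40) * 100
= 0.8145 * 100
= 81.45%

81.45%


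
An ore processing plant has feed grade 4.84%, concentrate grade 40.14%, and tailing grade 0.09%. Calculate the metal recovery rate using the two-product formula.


Using the two-product formula:
R = 100 * c * (f - t) / (f * (c - t))
Numerator = 100 * 40.14 * (4.84 - 0.09)
= 100 * 40.14 * 4.75
= 19066.5
Denominator = 4.84 * (40.14 - 0.09)
= 4.84 * 40.05
= 193.842
R = 19066.5 / 193.842
= 98.361%

98.361%


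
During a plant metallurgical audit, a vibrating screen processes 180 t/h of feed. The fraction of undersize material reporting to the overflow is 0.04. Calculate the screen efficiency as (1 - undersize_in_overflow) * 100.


Screen efficiency = (1 - fraction of undersize in overflow) * 100
= (1 - 0.04) * 100
= 0.96 * 100
= 96.0%

96.0%


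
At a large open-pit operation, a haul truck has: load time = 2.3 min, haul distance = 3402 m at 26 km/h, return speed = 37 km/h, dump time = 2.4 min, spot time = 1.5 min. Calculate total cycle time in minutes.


19.5675 min

Convert haul speed to m/min: 26 * 1000/60 = 433.3333333 m/min
Haul time = 3402 / 433.3333333 = 7.850769231 min
Convert return speed to m/min: 37 * 1000/60 = 616.6666667 m/min
Return time = 3402 / 616.6666667 = 5.516756757 min
Total cycle time:
= 2.3 + 7.850769231 + 2.4 + 5.516756757 + 1.5
= 19.5675 min


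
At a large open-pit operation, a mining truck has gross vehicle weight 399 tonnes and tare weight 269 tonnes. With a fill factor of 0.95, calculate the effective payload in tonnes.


Maximum payload = gross - tare
= 399 - 269 = 130 tonnes
Effective payload = max payload * fill factor
= 130 * 0.95
= 123.5 tonnes

123.5 tonnes


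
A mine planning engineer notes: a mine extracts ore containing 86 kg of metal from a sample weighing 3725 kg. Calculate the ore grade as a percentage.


2.3087%

Ore grade = (metal mass / ore mass) * 100
= (86 / 3725) * 100
= 0.02308724832 * 100
= 2.3087%


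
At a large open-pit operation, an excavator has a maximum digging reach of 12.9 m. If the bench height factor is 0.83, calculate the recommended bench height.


Bench height = reach * factor
= 12.9 * 0.83
= 10.707 m

10.707 m


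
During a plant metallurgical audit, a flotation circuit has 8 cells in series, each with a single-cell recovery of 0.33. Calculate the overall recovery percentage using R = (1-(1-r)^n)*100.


95.9393%

Complement of single-cell recovery:
1 - r = 1 - 0.33 = 0.67
Raise to power n:
(1 - r)^8 = 0.67^8 = 0.04060676776
Overall recovery:
R = (1 - 0.04060676776) * 100
= 95.9393%


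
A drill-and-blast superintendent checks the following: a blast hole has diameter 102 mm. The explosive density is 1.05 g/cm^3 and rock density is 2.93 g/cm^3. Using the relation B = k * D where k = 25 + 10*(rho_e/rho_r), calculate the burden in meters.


First, compute k:
rho_e / rho_r = 1.05 / 2.93 = 0.3583617747
k = 25 + 10 * 0.3583617747 = 28.58361775
Then, compute burden:
B = k * D / 1000 = 28.58361775 * 102 / 1000
= 2915.52901 / 1000
= 2.9155 m

2.9155 m


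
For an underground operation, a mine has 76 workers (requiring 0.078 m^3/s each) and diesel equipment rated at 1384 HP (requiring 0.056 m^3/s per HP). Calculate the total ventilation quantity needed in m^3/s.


83.432 m^3/s

Airflow for workers:
Q_people = 76 * 0.078 = 5.928 m^3/s
Airflow for diesel equipment:
Q_diesel = 1384 * 0.056 = 77.504 m^3/s
Total ventilation:
Q_total = 5.928 + 77.504
= 83.432 m^3/s


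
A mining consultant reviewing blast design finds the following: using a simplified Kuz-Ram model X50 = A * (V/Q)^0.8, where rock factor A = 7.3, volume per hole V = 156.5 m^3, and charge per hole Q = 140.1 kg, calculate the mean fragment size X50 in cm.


7.976 cm

Compute V/Q:
V/Q = 156.5 / 140.1 = 1.117059243
Raise to the power 0.8:
(V/Q)^0.8 = 1.117059243^0.8 = 1.092599419
Multiply by A:
X50 = 7.3 * 1.092599419
= 7.976 cm


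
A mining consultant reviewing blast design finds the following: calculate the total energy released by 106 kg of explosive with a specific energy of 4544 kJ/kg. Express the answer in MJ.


481.664 MJ

Energy = mass * specific_energy / 1000
= 106 * 4544 / 1000
= 481664 / 1000
= 481.664 MJ
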